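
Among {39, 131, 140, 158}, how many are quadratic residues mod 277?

(39/277) = +1 → QR.
(131/277) = +1 → QR.
(140/277) = -1 → non-residue.
(158/277) = -1 → non-residue.
Total quadratic residues among the 4: 2.

2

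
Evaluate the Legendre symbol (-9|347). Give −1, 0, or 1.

-1

First reduce: -9 ≡ 338 (mod 347).
Pull out 2: since 347 ≡ 3 (mod 8), (2/347) = -1.
Reciprocity: 169 ≡ 1 and 347 ≡ 3 (mod 4), so (169/347) = +(347/169).
Reduce top mod 169: now compute (9/169).
Reciprocity: 9 ≡ 1 and 169 ≡ 1 (mod 4), so (9/169) = +(169/9).
Reduce top mod 9: now compute (7/9).
Reciprocity: 7 ≡ 3 and 9 ≡ 1 (mod 4), so (7/9) = +(9/7).
Reduce top mod 7: now compute (2/7).
Pull out 2: since 7 ≡ 7 (mod 8), (2/7) = +1.
Reached (1/7) = 1. Collecting the sign flips along the way, the symbol is -1.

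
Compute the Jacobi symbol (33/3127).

Reciprocity: 33 ≡ 1 and 3127 ≡ 3 (mod 4), so (33/3127) = +(3127/33).
Reduce top mod 33: now compute (25/33).
Reciprocity: 25 ≡ 1 and 33 ≡ 1 (mod 4), so (25/33) = +(33/25).
Reduce top mod 25: now compute (8/25).
Pull out 2^3: since 25 ≡ 1 (mod 8), (2/25) = +1, so (2/25)^3 = +1.
Reached (1/25) = 1. Collecting the sign flips along the way, the symbol is +1.

1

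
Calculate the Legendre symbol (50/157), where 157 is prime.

Euler's criterion: (50/157) ≡ 50^78 (mod 157).
50^2 ≡ 145 (mod 157)
50^4 ≡ 144 (mod 157)
50^8 ≡ 12 (mod 157)
50^16 ≡ 144 (mod 157)
50^32 ≡ 12 (mod 157)
50^64 ≡ 144 (mod 157)
50^78 = 50^(64+8+4+2) ≡ 156 (mod 157).
Result is 156 ≡ −1, so (50/157) = −1.

-1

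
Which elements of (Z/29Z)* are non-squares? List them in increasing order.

2,3,8,10,11,12,14,15,17,18,19,21,26,27

Square k = 1,…,14 (k and 29−k give the same square):
1²=1, 2²=4, 3²=9, 4²=16, 5²=25, 6²≡7, 7²≡20, 8²≡6, 9²≡23, 10²≡13, 11²≡5, 12²≡28, 13²≡24, 14²≡22 (mod 29).
The residues are {1, 4, 5, 6, 7, 9, 13, 16, 20, 22, 23, 24, 25, 28}; the non-residues are the remaining 14 nonzero classes.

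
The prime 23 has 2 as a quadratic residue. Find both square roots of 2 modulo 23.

5, 18

Since 23 ≡ 3 (mod 4), a square root of 2 is 2^((23+1)/4) = 2^6 mod 23.
Repeated squaring: 2^2≡4, 2^4≡16 (mod 23).
2^6 = 2^(4+2) ≡ 18 (mod 23).
Check: 18² = 324 ≡ 2 (mod 23). The two roots are 5 and 18.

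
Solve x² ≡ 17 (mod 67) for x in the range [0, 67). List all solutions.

Since 67 ≡ 3 (mod 4), a square root of 17 is 17^((67+1)/4) = 17^17 mod 67.
Repeated squaring: 17^2≡21, 17^4≡39, 17^8≡47, 17^16≡65 (mod 67).
17^17 = 17^(16+1) ≡ 33 (mod 67).
Check: 33² = 1089 ≡ 17 (mod 67). The two roots are 33 and 34.

33, 34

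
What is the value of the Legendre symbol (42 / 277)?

Pull out 2: since 277 ≡ 5 (mod 8), (2/277) = -1.
Reciprocity: 21 ≡ 1 and 277 ≡ 1 (mod 4), so (21/277) = +(277/21).
Reduce top mod 21: now compute (4/21).
Pull out 2^2: since 21 ≡ 5 (mod 8), (2/21) = -1, so (2/21)^2 = +1.
Reached (1/21) = 1. Collecting the sign flips along the way, the symbol is -1.

-1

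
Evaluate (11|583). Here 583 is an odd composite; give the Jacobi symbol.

Reciprocity: 11 ≡ 3 and 583 ≡ 3 (mod 4), so (11/583) = −(583/11).
Reduce top mod 11: now compute (0/11).
Top reduces to 0: gcd > 1, so the symbol is 0.

0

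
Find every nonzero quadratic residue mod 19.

1,4,5,6,7,9,11,16,17

Square k = 1,…,9 (k and 19−k give the same square):
1²=1, 2²=4, 3²=9, 4²=16, 5²≡6, 6²≡17, 7²≡11, 8²≡7, 9²≡5 (mod 19).
So the quadratic residues mod 19 are {1, 4, 5, 6, 7, 9, 11, 16, 17}.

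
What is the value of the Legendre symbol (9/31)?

Euler's criterion: (9/31) ≡ 9^15 (mod 31).
9^2 ≡ 19 (mod 31)
9^4 ≡ 20 (mod 31)
9^8 ≡ 28 (mod 31)
9^15 = 9^(8+4+2+1) ≡ 1 (mod 31).
Result is 1, so (9/31) = 1.

1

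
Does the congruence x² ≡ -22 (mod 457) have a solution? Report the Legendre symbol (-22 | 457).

-1

Euler's criterion: (-22/457) ≡ 435^228 (mod 457).
435^2 ≡ 27 (mod 457)
435^4 ≡ 272 (mod 457)
435^8 ≡ 407 (mod 457)
435^16 ≡ 215 (mod 457)
435^32 ≡ 68 (mod 457)
435^64 ≡ 54 (mod 457)
435^128 ≡ 174 (mod 457)
435^228 = 435^(128+64+32+4) ≡ 456 (mod 457).
Result is 456 ≡ −1, so (-22/457) = −1.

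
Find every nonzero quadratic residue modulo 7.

Square k = 1,…,3 (k and 7−k give the same square):
1²=1, 2²=4, 3²≡2 (mod 7).
So the quadratic residues mod 7 are {1, 2, 4}.

1, 2, 4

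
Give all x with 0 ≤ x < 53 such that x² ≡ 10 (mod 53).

53 ≡ 1 (mod 4), so we find a root by search.
Trying successive values, 13² = 169 ≡ 10 (mod 53). The other root is 53 − 13 = 40.

13, 40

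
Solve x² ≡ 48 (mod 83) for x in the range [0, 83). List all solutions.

31, 52

Since 83 ≡ 3 (mod 4), a square root of 48 is 48^((83+1)/4) = 48^21 mod 83.
Repeated squaring: 48^2≡63, 48^4≡68, 48^8≡59, 48^16≡78 (mod 83).
48^21 = 48^(16+4+1) ≡ 31 (mod 83).
Check: 31² = 961 ≡ 48 (mod 83). The two roots are 31 and 52.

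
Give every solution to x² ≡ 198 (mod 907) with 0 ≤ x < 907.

374, 533

Since 907 ≡ 3 (mod 4), a square root of 198 is 198^((907+1)/4) = 198^227 mod 907.
Repeated squaring: 198^2≡203, 198^4≡394, 198^8≡139, 198^16≡274, 198^32≡702, 198^64≡303, 198^128≡202 (mod 907).
198^227 = 198^(128+64+32+2+1) ≡ 533 (mod 907).
Check: 533² = 284089 ≡ 198 (mod 907). The two roots are 374 and 533.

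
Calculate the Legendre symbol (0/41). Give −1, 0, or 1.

0

Top reduces to 0: gcd > 1, so the symbol is 0.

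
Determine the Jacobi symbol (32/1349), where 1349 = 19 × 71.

Pull out 2^5: since 1349 ≡ 5 (mod 8), (2/1349) = -1, so (2/1349)^5 = -1.
Reached (1/1349) = 1. Collecting the sign flips along the way, the symbol is -1.

-1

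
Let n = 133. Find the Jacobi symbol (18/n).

-1

Pull out 2: since 133 ≡ 5 (mod 8), (2/133) = -1.
Reciprocity: 9 ≡ 1 and 133 ≡ 1 (mod 4), so (9/133) = +(133/9).
Reduce top mod 9: now compute (7/9).
Reciprocity: 7 ≡ 3 and 9 ≡ 1 (mod 4), so (7/9) = +(9/7).
Reduce top mod 7: now compute (2/7).
Pull out 2: since 7 ≡ 7 (mod 8), (2/7) = +1.
Reached (1/7) = 1. Collecting the sign flips along the way, the symbol is -1.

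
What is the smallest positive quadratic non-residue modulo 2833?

(2/2833) = +1, so 2 is a residue.
(3/2833) = +1, so 3 is a residue.
(4/2833) = +1, so 4 is a residue.
(5/2833) = −1, so 5 is the smallest positive non-residue mod 2833.

5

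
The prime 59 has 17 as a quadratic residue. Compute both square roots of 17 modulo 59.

Since 59 ≡ 3 (mod 4), a square root of 17 is 17^((59+1)/4) = 17^15 mod 59.
Repeated squaring: 17^2≡53, 17^4≡36, 17^8≡57 (mod 59).
17^15 = 17^(8+4+2+1) ≡ 28 (mod 59).
Check: 28² = 784 ≡ 17 (mod 59). The two roots are 28 and 31.

28, 31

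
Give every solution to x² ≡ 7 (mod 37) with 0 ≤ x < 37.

37 ≡ 1 (mod 4), so we find a root by search.
Trying successive values, 9² = 81 ≡ 7 (mod 37). The other root is 37 − 9 = 28.

9, 28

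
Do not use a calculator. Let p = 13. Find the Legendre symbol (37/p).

-1

First reduce: 37 ≡ 11 (mod 13).
Reciprocity: 11 ≡ 3 and 13 ≡ 1 (mod 4), so (11/13) = +(13/11).
Reduce top mod 11: now compute (2/11).
Pull out 2: since 11 ≡ 3 (mod 8), (2/11) = -1.
Reached (1/11) = 1. Collecting the sign flips along the way, the symbol is -1.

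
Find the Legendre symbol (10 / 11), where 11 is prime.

Euler's criterion: (10/11) ≡ 10^5 (mod 11).
10^2 ≡ 1 (mod 11)
10^4 ≡ 1 (mod 11)
10^5 = 10^(4+1) ≡ 10 (mod 11).
Result is 10 ≡ −1, so (10/11) = −1.

-1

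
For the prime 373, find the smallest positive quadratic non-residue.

2

(2/373) = −1, so 2 is the smallest positive non-residue mod 373.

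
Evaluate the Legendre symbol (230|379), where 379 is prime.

Euler's criterion: (230/379) ≡ 230^189 (mod 379).
230^2 ≡ 219 (mod 379)
230^4 ≡ 207 (mod 379)
230^8 ≡ 22 (mod 379)
230^16 ≡ 105 (mod 379)
230^32 ≡ 34 (mod 379)
230^64 ≡ 19 (mod 379)
230^128 ≡ 361 (mod 379)
230^189 = 230^(128+32+16+8+4+1) ≡ 378 (mod 379).
Result is 378 ≡ −1, so (230/379) = −1.

-1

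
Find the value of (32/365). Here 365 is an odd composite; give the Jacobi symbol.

-1

Pull out 2^5: since 365 ≡ 5 (mod 8), (2/365) = -1, so (2/365)^5 = -1.
Reached (1/365) = 1. Collecting the sign flips along the way, the symbol is -1.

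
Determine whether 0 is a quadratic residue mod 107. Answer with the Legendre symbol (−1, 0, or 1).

0

Top reduces to 0: gcd > 1, so the symbol is 0.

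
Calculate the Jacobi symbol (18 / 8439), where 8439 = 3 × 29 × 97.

Pull out 2: since 8439 ≡ 7 (mod 8), (2/8439) = +1.
Reciprocity: 9 ≡ 1 and 8439 ≡ 3 (mod 4), so (9/8439) = +(8439/9).
Reduce top mod 9: now compute (6/9).
Pull out 2: since 9 ≡ 1 (mod 8), (2/9) = +1.
Reciprocity: 3 ≡ 3 and 9 ≡ 1 (mod 4), so (3/9) = +(9/3).
Reduce top mod 3: now compute (0/3).
Top reduces to 0: gcd > 1, so the symbol is 0.

0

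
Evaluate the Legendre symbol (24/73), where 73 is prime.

1

Euler's criterion: (24/73) ≡ 24^36 (mod 73).
24^2 ≡ 65 (mod 73)
24^4 ≡ 64 (mod 73)
24^8 ≡ 8 (mod 73)
24^16 ≡ 64 (mod 73)
24^32 ≡ 8 (mod 73)
24^36 = 24^(32+4) ≡ 1 (mod 73).
Result is 1, so (24/73) = 1.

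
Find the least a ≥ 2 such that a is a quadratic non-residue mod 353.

3

(2/353) = +1, so 2 is a residue.
(3/353) = −1, so 3 is the smallest positive non-residue mod 353.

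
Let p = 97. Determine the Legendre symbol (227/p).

1

First reduce: 227 ≡ 33 (mod 97).
Reciprocity: 33 ≡ 1 and 97 ≡ 1 (mod 4), so (33/97) = +(97/33).
Reduce top mod 33: now compute (31/33).
Reciprocity: 31 ≡ 3 and 33 ≡ 1 (mod 4), so (31/33) = +(33/31).
Reduce top mod 31: now compute (2/31).
Pull out 2: since 31 ≡ 7 (mod 8), (2/31) = +1.
Reached (1/31) = 1. Collecting the sign flips along the way, the symbol is +1.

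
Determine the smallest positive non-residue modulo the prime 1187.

2

(2/1187) = −1, so 2 is the smallest positive non-residue mod 1187.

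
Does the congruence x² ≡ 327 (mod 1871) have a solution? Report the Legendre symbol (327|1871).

Reciprocity: 327 ≡ 3 and 1871 ≡ 3 (mod 4), so (327/1871) = −(1871/327).
Reduce top mod 327: now compute (236/327).
Pull out 2^2: since 327 ≡ 7 (mod 8), (2/327) = +1, so (2/327)^2 = +1.
Reciprocity: 59 ≡ 3 and 327 ≡ 3 (mod 4), so (59/327) = −(327/59).
Reduce top mod 59: now compute (32/59).
Pull out 2^5: since 59 ≡ 3 (mod 8), (2/59) = -1, so (2/59)^5 = -1.
Reached (1/59) = 1. Collecting the sign flips along the way, the symbol is -1.

-1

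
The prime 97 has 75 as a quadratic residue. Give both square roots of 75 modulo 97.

97 ≡ 1 (mod 4), so we find a root by search.
Trying successive values, 47² = 2209 ≡ 75 (mod 97). The other root is 97 − 47 = 50.

47, 50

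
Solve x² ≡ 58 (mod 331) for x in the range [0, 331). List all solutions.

148, 183

Since 331 ≡ 3 (mod 4), a square root of 58 is 58^((331+1)/4) = 58^83 mod 331.
Repeated squaring: 58^2≡54, 58^4≡268, 58^8≡328, 58^16≡9, 58^32≡81, 58^64≡272 (mod 331).
58^83 = 58^(64+16+2+1) ≡ 183 (mod 331).
Check: 183² = 33489 ≡ 58 (mod 331). The two roots are 148 and 183.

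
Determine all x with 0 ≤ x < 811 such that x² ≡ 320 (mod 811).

Since 811 ≡ 3 (mod 4), a square root of 320 is 320^((811+1)/4) = 320^203 mod 811.
Repeated squaring: 320^2≡214, 320^4≡380, 320^8≡42, 320^16≡142, 320^32≡700, 320^64≡156, 320^128≡6 (mod 811).
320^203 = 320^(128+64+8+2+1) ≡ 456 (mod 811).
Check: 456² = 207936 ≡ 320 (mod 811). The two roots are 355 and 456.

355, 456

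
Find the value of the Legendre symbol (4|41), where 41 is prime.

Pull out 2^2: since 41 ≡ 1 (mod 8), (2/41) = +1, so (2/41)^2 = +1.
Reached (1/41) = 1. Collecting the sign flips along the way, the symbol is +1.

1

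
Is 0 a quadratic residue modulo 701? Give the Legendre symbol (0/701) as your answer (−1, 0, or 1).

0

Top reduces to 0: gcd > 1, so the symbol is 0.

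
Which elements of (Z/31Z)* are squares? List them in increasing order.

1 2 4 5 7 8 9 10 14 16 18 19 20 25 28

Square k = 1,…,15 (k and 31−k give the same square):
1²=1, 2²=4, 3²=9, 4²=16, 5²=25, 6²≡5, 7²≡18, 8²≡2, 9²≡19, 10²≡7, 11²≡28, 12²≡20, 13²≡14, 14²≡10, 15²≡8 (mod 31).
So the quadratic residues mod 31 are {1, 2, 4, 5, 7, 8, 9, 10, 14, 16, 18, 19, 20, 25, 28}.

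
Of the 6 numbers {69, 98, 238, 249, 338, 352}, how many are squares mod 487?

(69/487) = +1 → QR.
(98/487) = +1 → QR.
(238/487) = +1 → QR.
(249/487) = -1 → non-residue.
(338/487) = +1 → QR.
(352/487) = -1 → non-residue.
Total quadratic residues among the 6: 4.

4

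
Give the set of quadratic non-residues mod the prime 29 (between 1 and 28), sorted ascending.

Square k = 1,…,14 (k and 29−k give the same square):
1²=1, 2²=4, 3²=9, 4²=16, 5²=25, 6²≡7, 7²≡20, 8²≡6, 9²≡23, 10²≡13, 11²≡5, 12²≡28, 13²≡24, 14²≡22 (mod 29).
The residues are {1, 4, 5, 6, 7, 9, 13, 16, 20, 22, 23, 24, 25, 28}; the non-residues are the remaining 14 nonzero classes.

2 3 8 10 11 12 14 15 17 18 19 21 26 27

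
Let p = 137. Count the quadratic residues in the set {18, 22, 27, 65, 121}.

4

(18/137) = +1 → QR.
(22/137) = +1 → QR.
(27/137) = -1 → non-residue.
(65/137) = +1 → QR.
(121/137) = +1 → QR.
Total quadratic residues among the 5: 4.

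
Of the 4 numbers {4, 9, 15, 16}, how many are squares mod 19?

3

(4/19) = +1 → QR.
(9/19) = +1 → QR.
(15/19) = -1 → non-residue.
(16/19) = +1 → QR.
Total quadratic residues among the 4: 3.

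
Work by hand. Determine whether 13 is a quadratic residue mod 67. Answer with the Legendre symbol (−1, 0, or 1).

-1

Euler's criterion: (13/67) ≡ 13^33 (mod 67).
13^2 ≡ 35 (mod 67)
13^4 ≡ 19 (mod 67)
13^8 ≡ 26 (mod 67)
13^16 ≡ 6 (mod 67)
13^32 ≡ 36 (mod 67)
13^33 = 13^(32+1) ≡ 66 (mod 67).
Result is 66 ≡ −1, so (13/67) = −1.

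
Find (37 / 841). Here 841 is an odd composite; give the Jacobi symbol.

Reciprocity: 37 ≡ 1 and 841 ≡ 1 (mod 4), so (37/841) = +(841/37).
Reduce top mod 37: now compute (27/37).
Reciprocity: 27 ≡ 3 and 37 ≡ 1 (mod 4), so (27/37) = +(37/27).
Reduce top mod 27: now compute (10/27).
Pull out 2: since 27 ≡ 3 (mod 8), (2/27) = -1.
Reciprocity: 5 ≡ 1 and 27 ≡ 3 (mod 4), so (5/27) = +(27/5).
Reduce top mod 5: now compute (2/5).
Pull out 2: since 5 ≡ 5 (mod 8), (2/5) = -1.
Reached (1/5) = 1. Collecting the sign flips along the way, the symbol is +1.

1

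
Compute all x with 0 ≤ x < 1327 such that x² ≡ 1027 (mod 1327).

315, 1012

Since 1327 ≡ 3 (mod 4), a square root of 1027 is 1027^((1327+1)/4) = 1027^332 mod 1327.
Repeated squaring: 1027^2≡1091, 1027^4≡1289, 1027^8≡117, 1027^16≡419, 1027^32≡397, 1027^64≡1023, 1027^128≡853, 1027^256≡413 (mod 1327).
1027^332 = 1027^(256+64+8+4) ≡ 315 (mod 1327).
Check: 315² = 99225 ≡ 1027 (mod 1327). The two roots are 315 and 1012.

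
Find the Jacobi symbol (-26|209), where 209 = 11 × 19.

1

First reduce: -26 ≡ 183 (mod 209).
Reciprocity: 183 ≡ 3 and 209 ≡ 1 (mod 4), so (183/209) = +(209/183).
Reduce top mod 183: now compute (26/183).
Pull out 2: since 183 ≡ 7 (mod 8), (2/183) = +1.
Reciprocity: 13 ≡ 1 and 183 ≡ 3 (mod 4), so (13/183) = +(183/13).
Reduce top mod 13: now compute (1/13).
Reached (1/13) = 1. Collecting the sign flips along the way, the symbol is +1.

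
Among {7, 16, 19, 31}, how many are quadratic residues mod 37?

(7/37) = +1 → QR.
(16/37) = +1 → QR.
(19/37) = -1 → non-residue.
(31/37) = -1 → non-residue.
Total quadratic residues among the 4: 2.

2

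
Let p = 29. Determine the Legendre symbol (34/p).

1

First reduce: 34 ≡ 5 (mod 29).
Reciprocity: 5 ≡ 1 and 29 ≡ 1 (mod 4), so (5/29) = +(29/5).
Reduce top mod 5: now compute (4/5).
Pull out 2^2: since 5 ≡ 5 (mod 8), (2/5) = -1, so (2/5)^2 = +1.
Reached (1/5) = 1. Collecting the sign flips along the way, the symbol is +1.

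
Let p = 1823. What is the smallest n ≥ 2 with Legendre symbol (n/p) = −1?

(2/1823) = +1, so 2 is a residue.
(3/1823) = +1, so 3 is a residue.
(4/1823) = +1, so 4 is a residue.
(5/1823) = −1, so 5 is the smallest positive non-residue mod 1823.

5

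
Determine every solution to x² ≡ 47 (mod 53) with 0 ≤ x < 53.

10, 43

53 ≡ 1 (mod 4), so we find a root by search.
Trying successive values, 10² = 100 ≡ 47 (mod 53). The other root is 53 − 10 = 43.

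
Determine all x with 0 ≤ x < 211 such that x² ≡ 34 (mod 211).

Since 211 ≡ 3 (mod 4), a square root of 34 is 34^((211+1)/4) = 34^53 mod 211.
Repeated squaring: 34^2≡101, 34^4≡73, 34^8≡54, 34^16≡173, 34^32≡178 (mod 211).
34^53 = 34^(32+16+4+1) ≡ 178 (mod 211).
Check: 178² = 31684 ≡ 34 (mod 211). The two roots are 33 and 178.

33, 178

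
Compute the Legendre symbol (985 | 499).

First reduce: 985 ≡ 486 (mod 499).
Pull out 2: since 499 ≡ 3 (mod 8), (2/499) = -1.
Reciprocity: 243 ≡ 3 and 499 ≡ 3 (mod 4), so (243/499) = −(499/243).
Reduce top mod 243: now compute (13/243).
Reciprocity: 13 ≡ 1 and 243 ≡ 3 (mod 4), so (13/243) = +(243/13).
Reduce top mod 13: now compute (9/13).
Reciprocity: 9 ≡ 1 and 13 ≡ 1 (mod 4), so (9/13) = +(13/9).
Reduce top mod 9: now compute (4/9).
Pull out 2^2: since 9 ≡ 1 (mod 8), (2/9) = +1, so (2/9)^2 = +1.
Reached (1/9) = 1. Collecting the sign flips along the way, the symbol is +1.

1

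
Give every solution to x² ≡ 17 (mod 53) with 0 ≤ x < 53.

21, 32

53 ≡ 1 (mod 4), so we find a root by search.
Trying successive values, 21² = 441 ≡ 17 (mod 53). The other root is 53 − 21 = 32.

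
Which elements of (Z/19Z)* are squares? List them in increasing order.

Square k = 1,…,9 (k and 19−k give the same square):
1²=1, 2²=4, 3²=9, 4²=16, 5²≡6, 6²≡17, 7²≡11, 8²≡7, 9²≡5 (mod 19).
So the quadratic residues mod 19 are {1, 4, 5, 6, 7, 9, 11, 16, 17}.

1 4 5 6 7 9 11 16 17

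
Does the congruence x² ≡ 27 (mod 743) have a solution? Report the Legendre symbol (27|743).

1

Reciprocity: 27 ≡ 3 and 743 ≡ 3 (mod 4), so (27/743) = −(743/27).
Reduce top mod 27: now compute (14/27).
Pull out 2: since 27 ≡ 3 (mod 8), (2/27) = -1.
Reciprocity: 7 ≡ 3 and 27 ≡ 3 (mod 4), so (7/27) = −(27/7).
Reduce top mod 7: now compute (6/7).
Pull out 2: since 7 ≡ 7 (mod 8), (2/7) = +1.
Reciprocity: 3 ≡ 3 and 7 ≡ 3 (mod 4), so (3/7) = −(7/3).
Reduce top mod 3: now compute (1/3).
Reached (1/3) = 1. Collecting the sign flips along the way, the symbol is +1.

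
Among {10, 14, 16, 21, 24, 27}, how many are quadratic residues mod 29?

(10/29) = -1 → non-residue.
(14/29) = -1 → non-residue.
(16/29) = +1 → QR.
(21/29) = -1 → non-residue.
(24/29) = +1 → QR.
(27/29) = -1 → non-residue.
Total quadratic residues among the 6: 2.

2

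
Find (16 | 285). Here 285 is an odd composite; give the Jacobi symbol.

Pull out 2^4: since 285 ≡ 5 (mod 8), (2/285) = -1, so (2/285)^4 = +1.
Reached (1/285) = 1. Collecting the sign flips along the way, the symbol is +1.

1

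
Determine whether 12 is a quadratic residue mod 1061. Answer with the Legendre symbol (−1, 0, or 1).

-1

Pull out 2^2: since 1061 ≡ 5 (mod 8), (2/1061) = -1, so (2/1061)^2 = +1.
Reciprocity: 3 ≡ 3 and 1061 ≡ 1 (mod 4), so (3/1061) = +(1061/3).
Reduce top mod 3: now compute (2/3).
Pull out 2: since 3 ≡ 3 (mod 8), (2/3) = -1.
Reached (1/3) = 1. Collecting the sign flips along the way, the symbol is -1.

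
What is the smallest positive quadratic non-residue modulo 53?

(2/53) = −1, so 2 is the smallest positive non-residue mod 53.

2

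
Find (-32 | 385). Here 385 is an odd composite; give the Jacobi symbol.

First reduce: -32 ≡ 353 (mod 385).
Reciprocity: 353 ≡ 1 and 385 ≡ 1 (mod 4), so (353/385) = +(385/353).
Reduce top mod 353: now compute (32/353).
Pull out 2^5: since 353 ≡ 1 (mod 8), (2/353) = +1, so (2/353)^5 = +1.
Reached (1/353) = 1. Collecting the sign flips along the way, the symbol is +1.

1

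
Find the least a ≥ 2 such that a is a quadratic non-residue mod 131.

(2/131) = −1, so 2 is the smallest positive non-residue mod 131.

2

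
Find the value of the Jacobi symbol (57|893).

Reciprocity: 57 ≡ 1 and 893 ≡ 1 (mod 4), so (57/893) = +(893/57).
Reduce top mod 57: now compute (38/57).
Pull out 2: since 57 ≡ 1 (mod 8), (2/57) = +1.
Reciprocity: 19 ≡ 3 and 57 ≡ 1 (mod 4), so (19/57) = +(57/19).
Reduce top mod 19: now compute (0/19).
Top reduces to 0: gcd > 1, so the symbol is 0.

0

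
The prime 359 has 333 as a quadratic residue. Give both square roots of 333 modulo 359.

127, 232

Since 359 ≡ 3 (mod 4), a square root of 333 is 333^((359+1)/4) = 333^90 mod 359.
Repeated squaring: 333^2≡317, 333^4≡328, 333^8≡243, 333^16≡173, 333^32≡132, 333^64≡192 (mod 359).
333^90 = 333^(64+16+8+2) ≡ 127 (mod 359).
Check: 127² = 16129 ≡ 333 (mod 359). The two roots are 127 and 232.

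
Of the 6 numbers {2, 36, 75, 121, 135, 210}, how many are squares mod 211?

(2/211) = -1 → non-residue.
(36/211) = +1 → QR.
(75/211) = -1 → non-residue.
(121/211) = +1 → QR.
(135/211) = -1 → non-residue.
(210/211) = -1 → non-residue.
Total quadratic residues among the 6: 2.

2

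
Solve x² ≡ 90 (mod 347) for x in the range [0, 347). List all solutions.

28, 319

Since 347 ≡ 3 (mod 4), a square root of 90 is 90^((347+1)/4) = 90^87 mod 347.
Repeated squaring: 90^2≡119, 90^4≡281, 90^8≡192, 90^16≡82, 90^32≡131, 90^64≡158 (mod 347).
90^87 = 90^(64+16+4+2+1) ≡ 319 (mod 347).
Check: 319² = 101761 ≡ 90 (mod 347). The two roots are 28 and 319.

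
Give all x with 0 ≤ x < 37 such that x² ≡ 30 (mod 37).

37 ≡ 1 (mod 4), so we find a root by search.
Trying successive values, 17² = 289 ≡ 30 (mod 37). The other root is 37 − 17 = 20.

17, 20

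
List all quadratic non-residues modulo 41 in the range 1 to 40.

Square k = 1,…,20 (k and 41−k give the same square):
1²=1, 2²=4, 3²=9, 4²=16, 5²=25, 6²=36, 7²≡8, 8²≡23, 9²≡40, 10²≡18, 11²≡39, 12²≡21, 13²≡5, 14²≡32, 15²≡20, 16²≡10, 17²≡2, 18²≡37, 19²≡33, 20²≡31 (mod 41).
The residues are {1, 2, 4, 5, 8, 9, 10, 16, 18, 20, 21, 23, 25, 31, 32, 33, 36, 37, 39, 40}; the non-residues are the remaining 20 nonzero classes.

3 6 7 11 12 13 14 15 17 19 22 24 26 27 28 29 30 34 35 38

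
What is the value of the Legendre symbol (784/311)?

Euler's criterion: (784/311) ≡ 162^155 (mod 311).
162^2 ≡ 120 (mod 311)
162^4 ≡ 94 (mod 311)
162^8 ≡ 128 (mod 311)
162^16 ≡ 212 (mod 311)
162^32 ≡ 160 (mod 311)
162^64 ≡ 98 (mod 311)
162^128 ≡ 274 (mod 311)
162^155 = 162^(128+16+8+2+1) ≡ 1 (mod 311).
Result is 1, so (784/311) = 1.

1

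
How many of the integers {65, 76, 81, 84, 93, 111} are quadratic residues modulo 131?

(65/131) = +1 → QR.
(76/131) = -1 → non-residue.
(81/131) = +1 → QR.
(84/131) = +1 → QR.
(93/131) = -1 → non-residue.
(111/131) = -1 → non-residue.
Total quadratic residues among the 6: 3.

3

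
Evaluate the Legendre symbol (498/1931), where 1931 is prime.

Pull out 2: since 1931 ≡ 3 (mod 8), (2/1931) = -1.
Reciprocity: 249 ≡ 1 and 1931 ≡ 3 (mod 4), so (249/1931) = +(1931/249).
Reduce top mod 249: now compute (188/249).
Pull out 2^2: since 249 ≡ 1 (mod 8), (2/249) = +1, so (2/249)^2 = +1.
Reciprocity: 47 ≡ 3 and 249 ≡ 1 (mod 4), so (47/249) = +(249/47).
Reduce top mod 47: now compute (14/47).
Pull out 2: since 47 ≡ 7 (mod 8), (2/47) = +1.
Reciprocity: 7 ≡ 3 and 47 ≡ 3 (mod 4), so (7/47) = −(47/7).
Reduce top mod 7: now compute (5/7).
Reciprocity: 5 ≡ 1 and 7 ≡ 3 (mod 4), so (5/7) = +(7/5).
Reduce top mod 5: now compute (2/5).
Pull out 2: since 5 ≡ 5 (mod 8), (2/5) = -1.
Reached (1/5) = 1. Collecting the sign flips along the way, the symbol is -1.

-1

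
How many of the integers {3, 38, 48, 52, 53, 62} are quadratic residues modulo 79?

(3/79) = -1 → non-residue.
(38/79) = +1 → QR.
(48/79) = -1 → non-residue.
(52/79) = +1 → QR.
(53/79) = -1 → non-residue.
(62/79) = +1 → QR.
Total quadratic residues among the 6: 3.

3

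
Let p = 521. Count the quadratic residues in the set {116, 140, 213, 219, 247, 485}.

(116/521) = +1 → QR.
(140/521) = -1 → non-residue.
(213/521) = -1 → non-residue.
(219/521) = +1 → QR.
(247/521) = -1 → non-residue.
(485/521) = +1 → QR.
Total quadratic residues among the 6: 3.

3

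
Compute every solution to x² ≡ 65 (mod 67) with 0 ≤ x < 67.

20, 47

Since 67 ≡ 3 (mod 4), a square root of 65 is 65^((67+1)/4) = 65^17 mod 67.
Repeated squaring: 65^2≡4, 65^4≡16, 65^8≡55, 65^16≡10 (mod 67).
65^17 = 65^(16+1) ≡ 47 (mod 67).
Check: 47² = 2209 ≡ 65 (mod 67). The two roots are 20 and 47.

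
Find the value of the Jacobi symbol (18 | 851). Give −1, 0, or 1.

Pull out 2: since 851 ≡ 3 (mod 8), (2/851) = -1.
Reciprocity: 9 ≡ 1 and 851 ≡ 3 (mod 4), so (9/851) = +(851/9).
Reduce top mod 9: now compute (5/9).
Reciprocity: 5 ≡ 1 and 9 ≡ 1 (mod 4), so (5/9) = +(9/5).
Reduce top mod 5: now compute (4/5).
Pull out 2^2: since 5 ≡ 5 (mod 8), (2/5) = -1, so (2/5)^2 = +1.
Reached (1/5) = 1. Collecting the sign flips along the way, the symbol is -1.

-1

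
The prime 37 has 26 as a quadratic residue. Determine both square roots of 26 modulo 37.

37 ≡ 1 (mod 4), so we find a root by search.
Trying successive values, 10² = 100 ≡ 26 (mod 37). The other root is 37 − 10 = 27.

10, 27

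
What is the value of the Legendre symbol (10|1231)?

Pull out 2: since 1231 ≡ 7 (mod 8), (2/1231) = +1.
Reciprocity: 5 ≡ 1 and 1231 ≡ 3 (mod 4), so (5/1231) = +(1231/5).
Reduce top mod 5: now compute (1/5).
Reached (1/5) = 1. Collecting the sign flips along the way, the symbol is +1.

1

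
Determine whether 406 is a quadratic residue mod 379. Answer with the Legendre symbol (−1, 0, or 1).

-1

First reduce: 406 ≡ 27 (mod 379).
Reciprocity: 27 ≡ 3 and 379 ≡ 3 (mod 4), so (27/379) = −(379/27).
Reduce top mod 27: now compute (1/27).
Reached (1/27) = 1. Collecting the sign flips along the way, the symbol is -1.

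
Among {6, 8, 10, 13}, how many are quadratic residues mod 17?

(6/17) = -1 → non-residue.
(8/17) = +1 → QR.
(10/17) = -1 → non-residue.
(13/17) = +1 → QR.
Total quadratic residues among the 4: 2.

2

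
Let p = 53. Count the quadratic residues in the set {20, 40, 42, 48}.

2

(20/53) = -1 → non-residue.
(40/53) = +1 → QR.
(42/53) = +1 → QR.
(48/53) = -1 → non-residue.
Total quadratic residues among the 4: 2.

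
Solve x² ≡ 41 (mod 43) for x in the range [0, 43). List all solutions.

Since 43 ≡ 3 (mod 4), a square root of 41 is 41^((43+1)/4) = 41^11 mod 43.
Repeated squaring: 41^2≡4, 41^4≡16, 41^8≡41 (mod 43).
41^11 = 41^(8+2+1) ≡ 16 (mod 43).
Check: 16² = 256 ≡ 41 (mod 43). The two roots are 16 and 27.

16, 27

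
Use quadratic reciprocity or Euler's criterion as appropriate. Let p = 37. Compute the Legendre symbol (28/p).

1

Pull out 2^2: since 37 ≡ 5 (mod 8), (2/37) = -1, so (2/37)^2 = +1.
Reciprocity: 7 ≡ 3 and 37 ≡ 1 (mod 4), so (7/37) = +(37/7).
Reduce top mod 7: now compute (2/7).
Pull out 2: since 7 ≡ 7 (mod 8), (2/7) = +1.
Reached (1/7) = 1. Collecting the sign flips along the way, the symbol is +1.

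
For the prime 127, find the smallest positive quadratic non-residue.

3

(2/127) = +1, so 2 is a residue.
(3/127) = −1, so 3 is the smallest positive non-residue mod 127.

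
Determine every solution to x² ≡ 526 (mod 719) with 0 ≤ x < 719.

Since 719 ≡ 3 (mod 4), a square root of 526 is 526^((719+1)/4) = 526^180 mod 719.
Repeated squaring: 526^2≡580, 526^4≡627, 526^8≡555, 526^16≡293, 526^32≡288, 526^64≡259, 526^128≡214 (mod 719).
526^180 = 526^(128+32+16+4) ≡ 125 (mod 719).
Check: 125² = 15625 ≡ 526 (mod 719). The two roots are 125 and 594.

125, 594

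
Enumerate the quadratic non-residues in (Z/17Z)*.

Square k = 1,…,8 (k and 17−k give the same square):
1²=1, 2²=4, 3²=9, 4²=16, 5²≡8, 6²≡2, 7²≡15, 8²≡13 (mod 17).
The residues are {1, 2, 4, 8, 9, 13, 15, 16}; the non-residues are the remaining 8 nonzero classes.

3, 5, 6, 7, 10, 11, 12, 14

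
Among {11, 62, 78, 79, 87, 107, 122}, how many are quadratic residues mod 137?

(11/137) = +1 → QR.
(62/137) = -1 → non-residue.
(78/137) = +1 → QR.
(79/137) = -1 → non-residue.
(87/137) = +1 → QR.
(107/137) = +1 → QR.
(122/137) = +1 → QR.
Total quadratic residues among the 7: 5.

5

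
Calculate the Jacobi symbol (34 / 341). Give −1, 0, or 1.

Pull out 2: since 341 ≡ 5 (mod 8), (2/341) = -1.
Reciprocity: 17 ≡ 1 and 341 ≡ 1 (mod 4), so (17/341) = +(341/17).
Reduce top mod 17: now compute (1/17).
Reached (1/17) = 1. Collecting the sign flips along the way, the symbol is -1.

-1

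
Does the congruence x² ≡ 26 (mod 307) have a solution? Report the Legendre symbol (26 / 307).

Pull out 2: since 307 ≡ 3 (mod 8), (2/307) = -1.
Reciprocity: 13 ≡ 1 and 307 ≡ 3 (mod 4), so (13/307) = +(307/13).
Reduce top mod 13: now compute (8/13).
Pull out 2^3: since 13 ≡ 5 (mod 8), (2/13) = -1, so (2/13)^3 = -1.
Reached (1/13) = 1. Collecting the sign flips along the way, the symbol is +1.

1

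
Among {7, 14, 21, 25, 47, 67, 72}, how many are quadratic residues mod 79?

(7/79) = -1 → non-residue.
(14/79) = -1 → non-residue.
(21/79) = +1 → QR.
(25/79) = +1 → QR.
(47/79) = -1 → non-residue.
(67/79) = +1 → QR.
(72/79) = +1 → QR.
Total quadratic residues among the 7: 4.

4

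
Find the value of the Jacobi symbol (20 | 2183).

Pull out 2^2: since 2183 ≡ 7 (mod 8), (2/2183) = +1, so (2/2183)^2 = +1.
Reciprocity: 5 ≡ 1 and 2183 ≡ 3 (mod 4), so (5/2183) = +(2183/5).
Reduce top mod 5: now compute (3/5).
Reciprocity: 3 ≡ 3 and 5 ≡ 1 (mod 4), so (3/5) = +(5/3).
Reduce top mod 3: now compute (2/3).
Pull out 2: since 3 ≡ 3 (mod 8), (2/3) = -1.
Reached (1/3) = 1. Collecting the sign flips along the way, the symbol is -1.

-1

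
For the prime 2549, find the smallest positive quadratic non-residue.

2

(2/2549) = −1, so 2 is the smallest positive non-residue mod 2549.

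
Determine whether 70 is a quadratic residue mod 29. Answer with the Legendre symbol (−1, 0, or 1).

First reduce: 70 ≡ 12 (mod 29).
Pull out 2^2: since 29 ≡ 5 (mod 8), (2/29) = -1, so (2/29)^2 = +1.
Reciprocity: 3 ≡ 3 and 29 ≡ 1 (mod 4), so (3/29) = +(29/3).
Reduce top mod 3: now compute (2/3).
Pull out 2: since 3 ≡ 3 (mod 8), (2/3) = -1.
Reached (1/3) = 1. Collecting the sign flips along the way, the symbol is -1.

-1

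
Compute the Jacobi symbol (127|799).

-1

Reciprocity: 127 ≡ 3 and 799 ≡ 3 (mod 4), so (127/799) = −(799/127).
Reduce top mod 127: now compute (37/127).
Reciprocity: 37 ≡ 1 and 127 ≡ 3 (mod 4), so (37/127) = +(127/37).
Reduce top mod 37: now compute (16/37).
Pull out 2^4: since 37 ≡ 5 (mod 8), (2/37) = -1, so (2/37)^4 = +1.
Reached (1/37) = 1. Collecting the sign flips along the way, the symbol is -1.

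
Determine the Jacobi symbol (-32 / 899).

1

First reduce: -32 ≡ 867 (mod 899).
Reciprocity: 867 ≡ 3 and 899 ≡ 3 (mod 4), so (867/899) = −(899/867).
Reduce top mod 867: now compute (32/867).
Pull out 2^5: since 867 ≡ 3 (mod 8), (2/867) = -1, so (2/867)^5 = -1.
Reached (1/867) = 1. Collecting the sign flips along the way, the symbol is +1.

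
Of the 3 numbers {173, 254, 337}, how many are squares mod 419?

3

(173/419) = +1 → QR.
(254/419) = +1 → QR.
(337/419) = +1 → QR.
Total quadratic residues among the 3: 3.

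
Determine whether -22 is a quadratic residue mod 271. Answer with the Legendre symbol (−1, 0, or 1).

First reduce: -22 ≡ 249 (mod 271).
Reciprocity: 249 ≡ 1 and 271 ≡ 3 (mod 4), so (249/271) = +(271/249).
Reduce top mod 249: now compute (22/249).
Pull out 2: since 249 ≡ 1 (mod 8), (2/249) = +1.
Reciprocity: 11 ≡ 3 and 249 ≡ 1 (mod 4), so (11/249) = +(249/11).
Reduce top mod 11: now compute (7/11).
Reciprocity: 7 ≡ 3 and 11 ≡ 3 (mod 4), so (7/11) = −(11/7).
Reduce top mod 7: now compute (4/7).
Pull out 2^2: since 7 ≡ 7 (mod 8), (2/7) = +1, so (2/7)^2 = +1.
Reached (1/7) = 1. Collecting the sign flips along the way, the symbol is -1.

-1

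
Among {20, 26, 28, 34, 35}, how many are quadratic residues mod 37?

(20/37) = -1 → non-residue.
(26/37) = +1 → QR.
(28/37) = +1 → QR.
(34/37) = +1 → QR.
(35/37) = -1 → non-residue.
Total quadratic residues among the 5: 3.

3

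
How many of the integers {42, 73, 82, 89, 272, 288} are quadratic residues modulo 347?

4

(42/347) = +1 → QR.
(73/347) = +1 → QR.
(82/347) = +1 → QR.
(89/347) = +1 → QR.
(272/347) = -1 → non-residue.
(288/347) = -1 → non-residue.
Total quadratic residues among the 6: 4.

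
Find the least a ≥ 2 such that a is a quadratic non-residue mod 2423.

(2/2423) = +1, so 2 is a residue.
(3/2423) = +1, so 3 is a residue.
(4/2423) = +1, so 4 is a residue.
(5/2423) = −1, so 5 is the smallest positive non-residue mod 2423.

5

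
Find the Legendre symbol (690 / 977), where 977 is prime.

Pull out 2: since 977 ≡ 1 (mod 8), (2/977) = +1.
Reciprocity: 345 ≡ 1 and 977 ≡ 1 (mod 4), so (345/977) = +(977/345).
Reduce top mod 345: now compute (287/345).
Reciprocity: 287 ≡ 3 and 345 ≡ 1 (mod 4), so (287/345) = +(345/287).
Reduce top mod 287: now compute (58/287).
Pull out 2: since 287 ≡ 7 (mod 8), (2/287) = +1.
Reciprocity: 29 ≡ 1 and 287 ≡ 3 (mod 4), so (29/287) = +(287/29).
Reduce top mod 29: now compute (26/29).
Pull out 2: since 29 ≡ 5 (mod 8), (2/29) = -1.
Reciprocity: 13 ≡ 1 and 29 ≡ 1 (mod 4), so (13/29) = +(29/13).
Reduce top mod 13: now compute (3/13).
Reciprocity: 3 ≡ 3 and 13 ≡ 1 (mod 4), so (3/13) = +(13/3).
Reduce top mod 3: now compute (1/3).
Reached (1/3) = 1. Collecting the sign flips along the way, the symbol is -1.

-1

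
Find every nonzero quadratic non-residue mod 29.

Square k = 1,…,14 (k and 29−k give the same square):
1²=1, 2²=4, 3²=9, 4²=16, 5²=25, 6²≡7, 7²≡20, 8²≡6, 9²≡23, 10²≡13, 11²≡5, 12²≡28, 13²≡24, 14²≡22 (mod 29).
The residues are {1, 4, 5, 6, 7, 9, 13, 16, 20, 22, 23, 24, 25, 28}; the non-residues are the remaining 14 nonzero classes.

2 3 8 10 11 12 14 15 17 18 19 21 26 27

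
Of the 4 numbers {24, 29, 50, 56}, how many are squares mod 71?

(24/71) = +1 → QR.
(29/71) = +1 → QR.
(50/71) = +1 → QR.
(56/71) = -1 → non-residue.
Total quadratic residues among the 4: 3.

3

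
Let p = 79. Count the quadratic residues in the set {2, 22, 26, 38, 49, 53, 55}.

6

(2/79) = +1 → QR.
(22/79) = +1 → QR.
(26/79) = +1 → QR.
(38/79) = +1 → QR.
(49/79) = +1 → QR.
(53/79) = -1 → non-residue.
(55/79) = +1 → QR.
Total quadratic residues among the 7: 6.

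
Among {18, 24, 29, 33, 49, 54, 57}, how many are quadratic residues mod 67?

(18/67) = -1 → non-residue.
(24/67) = +1 → QR.
(29/67) = +1 → QR.
(33/67) = +1 → QR.
(49/67) = +1 → QR.
(54/67) = +1 → QR.
(57/67) = -1 → non-residue.
Total quadratic residues among the 7: 5.

5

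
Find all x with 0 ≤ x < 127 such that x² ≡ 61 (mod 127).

Since 127 ≡ 3 (mod 4), a square root of 61 is 61^((127+1)/4) = 61^32 mod 127.
Repeated squaring: 61^2≡38, 61^4≡47, 61^8≡50, 61^16≡87, 61^32≡76 (mod 127).
61^32 = 61^(32) ≡ 76 (mod 127).
Check: 76² = 5776 ≡ 61 (mod 127). The two roots are 51 and 76.

51, 76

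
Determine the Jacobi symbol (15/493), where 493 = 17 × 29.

-1

Reciprocity: 15 ≡ 3 and 493 ≡ 1 (mod 4), so (15/493) = +(493/15).
Reduce top mod 15: now compute (13/15).
Reciprocity: 13 ≡ 1 and 15 ≡ 3 (mod 4), so (13/15) = +(15/13).
Reduce top mod 13: now compute (2/13).
Pull out 2: since 13 ≡ 5 (mod 8), (2/13) = -1.
Reached (1/13) = 1. Collecting the sign flips along the way, the symbol is -1.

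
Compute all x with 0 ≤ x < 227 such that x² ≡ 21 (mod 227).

34, 193

Since 227 ≡ 3 (mod 4), a square root of 21 is 21^((227+1)/4) = 21^57 mod 227.
Repeated squaring: 21^2≡214, 21^4≡169, 21^8≡186, 21^16≡92, 21^32≡65 (mod 227).
21^57 = 21^(32+16+8+1) ≡ 34 (mod 227).
Check: 34² = 1156 ≡ 21 (mod 227). The two roots are 34 and 193.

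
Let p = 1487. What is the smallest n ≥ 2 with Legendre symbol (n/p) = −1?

(2/1487) = +1, so 2 is a residue.
(3/1487) = +1, so 3 is a residue.
(4/1487) = +1, so 4 is a residue.
(5/1487) = −1, so 5 is the smallest positive non-residue mod 1487.

5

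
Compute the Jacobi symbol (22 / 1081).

1

Pull out 2: since 1081 ≡ 1 (mod 8), (2/1081) = +1.
Reciprocity: 11 ≡ 3 and 1081 ≡ 1 (mod 4), so (11/1081) = +(1081/11).
Reduce top mod 11: now compute (3/11).
Reciprocity: 3 ≡ 3 and 11 ≡ 3 (mod 4), so (3/11) = −(11/3).
Reduce top mod 3: now compute (2/3).
Pull out 2: since 3 ≡ 3 (mod 8), (2/3) = -1.
Reached (1/3) = 1. Collecting the sign flips along the way, the symbol is +1.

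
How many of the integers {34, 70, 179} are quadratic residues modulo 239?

(34/239) = +1 → QR.
(70/239) = -1 → non-residue.
(179/239) = -1 → non-residue.
Total quadratic residues among the 3: 1.

1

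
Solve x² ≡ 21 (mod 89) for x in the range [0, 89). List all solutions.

89 ≡ 1 (mod 4), so we find a root by search.
Trying successive values, 33² = 1089 ≡ 21 (mod 89). The other root is 89 − 33 = 56.

33, 56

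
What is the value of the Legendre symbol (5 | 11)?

Reciprocity: 5 ≡ 1 and 11 ≡ 3 (mod 4), so (5/11) = +(11/5).
Reduce top mod 5: now compute (1/5).
Reached (1/5) = 1. Collecting the sign flips along the way, the symbol is +1.

1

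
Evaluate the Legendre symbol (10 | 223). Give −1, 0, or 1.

Euler's criterion: (10/223) ≡ 10^111 (mod 223).
10^2 ≡ 100 (mod 223)
10^4 ≡ 188 (mod 223)
10^8 ≡ 110 (mod 223)
10^16 ≡ 58 (mod 223)
10^32 ≡ 19 (mod 223)
10^64 ≡ 138 (mod 223)
10^111 = 10^(64+32+8+4+2+1) ≡ 222 (mod 223).
Result is 222 ≡ −1, so (10/223) = −1.

-1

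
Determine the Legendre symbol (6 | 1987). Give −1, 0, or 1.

Pull out 2: since 1987 ≡ 3 (mod 8), (2/1987) = -1.
Reciprocity: 3 ≡ 3 and 1987 ≡ 3 (mod 4), so (3/1987) = −(1987/3).
Reduce top mod 3: now compute (1/3).
Reached (1/3) = 1. Collecting the sign flips along the way, the symbol is +1.

1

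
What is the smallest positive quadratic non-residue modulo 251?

(2/251) = −1, so 2 is the smallest positive non-residue mod 251.

2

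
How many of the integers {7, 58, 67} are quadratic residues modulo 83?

(7/83) = +1 → QR.
(58/83) = -1 → non-residue.
(67/83) = -1 → non-residue.
Total quadratic residues among the 3: 1.

1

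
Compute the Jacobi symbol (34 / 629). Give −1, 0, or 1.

Pull out 2: since 629 ≡ 5 (mod 8), (2/629) = -1.
Reciprocity: 17 ≡ 1 and 629 ≡ 1 (mod 4), so (17/629) = +(629/17).
Reduce top mod 17: now compute (0/17).
Top reduces to 0: gcd > 1, so the symbol is 0.

0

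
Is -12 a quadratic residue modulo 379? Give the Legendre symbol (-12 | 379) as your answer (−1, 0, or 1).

1

Euler's criterion: (-12/379) ≡ 367^189 (mod 379).
367^2 ≡ 144 (mod 379)
367^4 ≡ 270 (mod 379)
367^8 ≡ 132 (mod 379)
367^16 ≡ 369 (mod 379)
367^32 ≡ 100 (mod 379)
367^64 ≡ 146 (mod 379)
367^128 ≡ 92 (mod 379)
367^189 = 367^(128+32+16+8+4+1) ≡ 1 (mod 379).
Result is 1, so (-12/379) = 1.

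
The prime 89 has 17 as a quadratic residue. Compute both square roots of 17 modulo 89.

89 ≡ 1 (mod 4), so we find a root by search.
Trying successive values, 27² = 729 ≡ 17 (mod 89). The other root is 89 − 27 = 62.

27, 62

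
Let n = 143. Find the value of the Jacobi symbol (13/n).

Reciprocity: 13 ≡ 1 and 143 ≡ 3 (mod 4), so (13/143) = +(143/13).
Reduce top mod 13: now compute (0/13).
Top reduces to 0: gcd > 1, so the symbol is 0.

0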